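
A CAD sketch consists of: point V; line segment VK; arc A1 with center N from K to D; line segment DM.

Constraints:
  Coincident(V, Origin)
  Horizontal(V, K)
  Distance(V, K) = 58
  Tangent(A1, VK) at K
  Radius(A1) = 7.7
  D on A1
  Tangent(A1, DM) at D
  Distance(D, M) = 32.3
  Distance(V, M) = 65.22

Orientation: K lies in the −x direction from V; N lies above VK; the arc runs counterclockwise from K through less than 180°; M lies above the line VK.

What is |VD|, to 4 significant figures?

50.93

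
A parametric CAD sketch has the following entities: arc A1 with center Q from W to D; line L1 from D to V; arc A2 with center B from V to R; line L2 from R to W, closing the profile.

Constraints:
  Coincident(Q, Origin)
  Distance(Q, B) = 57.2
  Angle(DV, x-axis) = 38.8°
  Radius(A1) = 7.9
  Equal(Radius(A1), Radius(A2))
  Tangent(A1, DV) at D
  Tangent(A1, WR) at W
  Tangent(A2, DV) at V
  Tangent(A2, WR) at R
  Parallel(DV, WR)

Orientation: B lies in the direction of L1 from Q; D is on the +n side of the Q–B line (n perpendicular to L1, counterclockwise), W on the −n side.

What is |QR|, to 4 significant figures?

57.74

The slot axis is L1's direction at 38.8°, so u = (cos 38.8°, sin 38.8°) = (0.7793, 0.6266) and n = (−sin 38.8°, cos 38.8°) = (-0.6266, 0.7793). Q is at the origin and B lies 57.2 along u from Q, so B = 57.2·u = (44.58, 35.84). Tangency of A1 to both parallel lines with radius 7.9 puts D and W at Q ± 7.9·n: D = (-4.950, 6.157), W = (4.950, -6.157). Equal radii place V and R the same way about B: V = B + 7.9·n = (39.63, 42.00), R = B − 7.9·n = (49.53, 29.68). Then |QR| = |R − Q| = 57.74.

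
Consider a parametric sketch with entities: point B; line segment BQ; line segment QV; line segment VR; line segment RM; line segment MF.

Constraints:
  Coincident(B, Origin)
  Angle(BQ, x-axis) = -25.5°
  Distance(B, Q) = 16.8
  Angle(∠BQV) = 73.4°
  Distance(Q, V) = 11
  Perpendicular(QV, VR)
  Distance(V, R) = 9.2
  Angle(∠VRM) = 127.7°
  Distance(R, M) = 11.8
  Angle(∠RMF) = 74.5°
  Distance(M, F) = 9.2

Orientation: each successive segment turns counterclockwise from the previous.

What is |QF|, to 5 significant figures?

8.1033

B is at the origin; BQ runs at -25.5° with length 16.8, so Q = (15.163, -7.2326). ∠BQV = 73.4° gives QV at 81.100° from the x-axis; with |QV| = 11.0, V = (16.865, 3.6350). QV ⟂ VR, so VR runs at 171.10°; with |VR| = 9.2, R = (7.7760, 5.0583). ∠VRM = 127.7° gives RM at -136.60° from the x-axis; with |RM| = 11.8, M = (-0.79756, -3.0493). ∠RMF = 74.5° gives MF at -31.100° from the x-axis; with |MF| = 9.2, F = (7.0801, -7.8014). Then |QF| = |F − Q| = 8.1033.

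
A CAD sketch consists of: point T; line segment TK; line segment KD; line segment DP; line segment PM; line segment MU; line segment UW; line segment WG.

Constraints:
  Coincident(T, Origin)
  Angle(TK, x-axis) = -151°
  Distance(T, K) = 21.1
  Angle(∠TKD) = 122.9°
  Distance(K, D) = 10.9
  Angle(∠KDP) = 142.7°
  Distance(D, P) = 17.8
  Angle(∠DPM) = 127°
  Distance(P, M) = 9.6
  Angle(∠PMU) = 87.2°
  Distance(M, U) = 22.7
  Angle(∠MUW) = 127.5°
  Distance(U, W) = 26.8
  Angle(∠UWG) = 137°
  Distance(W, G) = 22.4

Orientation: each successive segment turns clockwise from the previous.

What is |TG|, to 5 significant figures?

42.866

T is at the origin; TK runs at -151.0° with length 21.1, so K = (-18.454, -10.229). ∠TKD = 122.9° gives KD at 151.90° from the x-axis; with |KD| = 10.9, D = (-28.070, -5.0955). ∠KDP = 142.7° gives DP at 114.60° from the x-axis; with |DP| = 17.8, P = (-35.479, 11.089). ∠DPM = 127.0° gives PM at 61.600° from the x-axis; with |PM| = 9.6, M = (-30.913, 19.534). ∠PMU = 87.2° gives MU at -31.200° from the x-axis; with |MU| = 22.7, U = (-11.497, 7.7744). ∠MUW = 127.5° gives UW at -83.700° from the x-axis; with |UW| = 26.8, W = (-8.5558, -18.864). ∠UWG = 137.0° gives WG at -126.70° from the x-axis; with |WG| = 22.4, G = (-21.943, -36.824). Then |TG| = |G − T| = 42.866.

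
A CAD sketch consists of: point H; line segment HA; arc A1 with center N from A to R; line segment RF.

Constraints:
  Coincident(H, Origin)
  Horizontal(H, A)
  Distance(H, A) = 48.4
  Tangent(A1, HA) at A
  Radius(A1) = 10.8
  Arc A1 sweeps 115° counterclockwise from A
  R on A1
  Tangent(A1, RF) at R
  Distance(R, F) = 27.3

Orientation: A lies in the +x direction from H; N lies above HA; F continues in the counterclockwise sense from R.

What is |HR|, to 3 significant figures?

60.2

H is at the origin; H and A share the same y with |HA| = 48.4 and A on the +x side, so A = (48.4, 0.00). Since A1 is tangent to HA there, NA ⟂ HA, so N = A + (0, 10.8) = (48.4, 10.8). On A1, A sits at bearing -90° from N; a 115° counterclockwise sweep puts R at bearing 25°, so R = N + 10.8·(cos 25°, sin 25°) = (58.2, 15.4). Then |HR| = |R − H| = 60.2.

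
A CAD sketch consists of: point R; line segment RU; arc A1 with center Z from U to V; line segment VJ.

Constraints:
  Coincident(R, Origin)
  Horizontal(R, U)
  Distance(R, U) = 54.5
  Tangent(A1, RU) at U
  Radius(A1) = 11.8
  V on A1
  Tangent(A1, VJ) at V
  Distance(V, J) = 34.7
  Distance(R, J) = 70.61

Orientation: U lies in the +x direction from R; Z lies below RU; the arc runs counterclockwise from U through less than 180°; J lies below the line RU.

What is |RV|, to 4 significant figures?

45.48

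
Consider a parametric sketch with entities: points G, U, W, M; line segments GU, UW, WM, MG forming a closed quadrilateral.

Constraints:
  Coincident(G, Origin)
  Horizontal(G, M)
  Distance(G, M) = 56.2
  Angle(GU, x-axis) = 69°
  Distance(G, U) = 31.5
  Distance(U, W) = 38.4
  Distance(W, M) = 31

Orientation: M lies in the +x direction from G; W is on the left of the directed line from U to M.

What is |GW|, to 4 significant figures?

58.19

G is at the origin; GM is horizontal with |GM| = 56.2 and M in +x, so M = (56.2, 0). GU runs at 69.0° with |GU| = 31.5, so U = (11.29, 29.41). W is determined by |UW| = 38.4 and |WM| = 31.0 together: it lies at the intersection of circle(U, 38.4) and circle(M, 31.0). With |UM| = 53.68, the foot of the radical line on UM is 31.62 from U and the perpendicular offset is √(38.4² − 31.62²) = 21.78. Taking the left-of-UM solution: W = (49.68, 30.31).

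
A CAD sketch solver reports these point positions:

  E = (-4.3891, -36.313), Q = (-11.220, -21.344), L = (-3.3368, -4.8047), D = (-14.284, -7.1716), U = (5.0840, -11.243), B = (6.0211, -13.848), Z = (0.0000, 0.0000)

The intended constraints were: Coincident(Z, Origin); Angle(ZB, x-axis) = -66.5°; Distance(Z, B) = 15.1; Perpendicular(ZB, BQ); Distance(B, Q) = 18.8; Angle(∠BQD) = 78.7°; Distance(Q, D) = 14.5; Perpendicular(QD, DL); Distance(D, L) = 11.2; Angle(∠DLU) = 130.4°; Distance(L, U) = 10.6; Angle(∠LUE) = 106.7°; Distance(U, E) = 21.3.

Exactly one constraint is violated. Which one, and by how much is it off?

Distance(U, E) = 21.3 — off by 5.50.

Z = (0.00, 0.00) ✓; ZB at -66.50° ✓; |ZB| = 15.10 ✓; ∠(ZB, BQ) = 90.00° ✓; |BQ| = 18.80 ✓; ∠BQD = 78.70° ✓; |QD| = 14.50 ✓; ∠(QD, DL) = 90.00° ✓; |DL| = 11.20 ✓; ∠DLU = 130.4° ✓; |LU| = 10.60 ✓; ∠LUE = 106.7° ✓; |UE| = 26.80 ✗.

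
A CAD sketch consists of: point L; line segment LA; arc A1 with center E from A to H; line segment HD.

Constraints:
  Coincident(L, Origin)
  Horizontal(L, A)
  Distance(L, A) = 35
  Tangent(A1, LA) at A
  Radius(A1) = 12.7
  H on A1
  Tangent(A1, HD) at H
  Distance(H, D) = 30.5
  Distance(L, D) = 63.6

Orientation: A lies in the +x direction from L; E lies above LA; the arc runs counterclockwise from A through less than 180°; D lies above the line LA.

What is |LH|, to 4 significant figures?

49.52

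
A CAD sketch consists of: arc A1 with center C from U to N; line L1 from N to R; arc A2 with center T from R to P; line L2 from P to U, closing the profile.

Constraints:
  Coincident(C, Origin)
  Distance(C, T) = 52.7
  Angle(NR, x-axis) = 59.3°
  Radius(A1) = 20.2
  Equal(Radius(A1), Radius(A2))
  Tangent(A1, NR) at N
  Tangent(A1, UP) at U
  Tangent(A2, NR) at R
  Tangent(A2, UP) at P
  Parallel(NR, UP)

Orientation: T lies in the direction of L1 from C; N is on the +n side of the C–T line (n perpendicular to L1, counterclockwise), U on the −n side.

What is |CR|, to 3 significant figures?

56.4

The slot axis is L1's direction at 59.3°, so u = (cos 59.3°, sin 59.3°) = (0.511, 0.860) and n = (−sin 59.3°, cos 59.3°) = (-0.860, 0.511). C is at the origin and T lies 52.7 along u from C, so T = 52.7·u = (26.9, 45.3). Tangency of A1 to both parallel lines with radius 20.2 puts N and U at C ± 20.2·n: N = (-17.4, 10.3), U = (17.4, -10.3). Equal radii place R and P the same way about T: R = T + 20.2·n = (9.54, 55.6), P = T − 20.2·n = (44.3, 35.0). Then |CR| = |R − C| = 56.4.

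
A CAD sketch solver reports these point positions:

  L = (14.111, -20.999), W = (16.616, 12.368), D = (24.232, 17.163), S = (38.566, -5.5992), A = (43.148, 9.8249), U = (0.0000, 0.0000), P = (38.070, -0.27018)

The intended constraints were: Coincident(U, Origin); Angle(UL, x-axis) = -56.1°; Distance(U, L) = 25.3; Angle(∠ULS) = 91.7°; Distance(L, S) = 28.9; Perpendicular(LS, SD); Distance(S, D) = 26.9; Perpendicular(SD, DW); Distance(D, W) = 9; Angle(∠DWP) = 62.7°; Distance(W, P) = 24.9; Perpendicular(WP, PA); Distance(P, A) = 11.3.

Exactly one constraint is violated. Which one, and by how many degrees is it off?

Perpendicular(WP, PA) — off by 3.80°.

U = (0.00, 0.00) ✓; UL at -56.10° ✓; |UL| = 25.30 ✓; ∠ULS = 91.70° ✓; |LS| = 28.90 ✓; ∠(LS, SD) = 90.00° ✓; |SD| = 26.90 ✓; ∠(SD, DW) = 89.99° ✓; |DW| = 9.000 ✓; ∠DWP = 62.70° ✓; |WP| = 24.90 ✓; ∠(WP, PA) = 93.80° ✗; |PA| = 11.30 ✓.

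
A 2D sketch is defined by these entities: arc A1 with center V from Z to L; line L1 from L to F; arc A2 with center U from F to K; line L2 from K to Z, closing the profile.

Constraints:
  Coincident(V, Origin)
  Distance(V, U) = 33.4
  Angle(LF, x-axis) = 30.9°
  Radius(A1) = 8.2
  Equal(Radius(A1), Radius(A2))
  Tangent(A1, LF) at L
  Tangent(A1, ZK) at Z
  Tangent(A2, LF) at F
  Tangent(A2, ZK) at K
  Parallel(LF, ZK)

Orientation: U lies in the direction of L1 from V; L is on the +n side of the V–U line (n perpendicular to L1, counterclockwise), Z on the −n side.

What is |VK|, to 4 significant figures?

34.39

The slot axis is L1's direction at 30.9°, so u = (cos 30.9°, sin 30.9°) = (0.8581, 0.5135) and n = (−sin 30.9°, cos 30.9°) = (-0.5135, 0.8581). V is at the origin and U lies 33.4 along u from V, so U = 33.4·u = (28.66, 17.15). Tangency of A1 to both parallel lines with radius 8.2 puts L and Z at V ± 8.2·n: L = (-4.211, 7.036), Z = (4.211, -7.036). Equal radii place F and K the same way about U: F = U + 8.2·n = (24.45, 24.19), K = U − 8.2·n = (32.87, 10.12). Then |VK| = |K − V| = 34.39.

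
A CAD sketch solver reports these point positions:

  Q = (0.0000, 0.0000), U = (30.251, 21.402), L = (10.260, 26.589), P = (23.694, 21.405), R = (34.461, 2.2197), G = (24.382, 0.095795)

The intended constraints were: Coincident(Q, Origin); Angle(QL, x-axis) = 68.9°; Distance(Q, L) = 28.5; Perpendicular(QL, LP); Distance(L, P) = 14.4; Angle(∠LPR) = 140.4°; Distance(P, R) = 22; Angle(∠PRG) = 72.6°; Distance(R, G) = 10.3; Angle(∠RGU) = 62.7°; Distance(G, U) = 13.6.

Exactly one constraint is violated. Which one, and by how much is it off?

Distance(G, U) = 13.6 — off by 8.50.

Q = (0.00, 0.00) ✓; QL at 68.90° ✓; |QL| = 28.50 ✓; ∠(QL, LP) = 90.00° ✓; |LP| = 14.40 ✓; ∠LPR = 140.4° ✓; |PR| = 22.00 ✓; ∠PRG = 72.60° ✓; |RG| = 10.30 ✓; ∠RGU = 62.70° ✓; |GU| = 22.10 ✗.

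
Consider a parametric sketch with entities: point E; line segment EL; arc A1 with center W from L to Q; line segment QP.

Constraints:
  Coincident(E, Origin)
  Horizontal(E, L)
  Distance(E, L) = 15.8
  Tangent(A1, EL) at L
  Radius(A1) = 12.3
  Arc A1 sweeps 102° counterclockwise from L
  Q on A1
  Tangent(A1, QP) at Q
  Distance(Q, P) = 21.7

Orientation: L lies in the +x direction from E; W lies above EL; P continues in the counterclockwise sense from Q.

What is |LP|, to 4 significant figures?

36.86

E is at the origin; E and L share the same y with |EL| = 15.8 and L on the +x side, so L = (15.80, 0.000). Tangency of A1 to EL means the radius WL is perpendicular to EL, so W = L + (0, 12.3) = (15.80, 12.30). On A1, L sits at bearing -90° from W; a 102° counterclockwise sweep puts Q at bearing 12°, so Q = W + 12.3·(cos 12°, sin 12°) = (27.83, 14.86). Since A1 is tangent to QP there, WQ ⟂ QP, so QP runs along (−sin 12°, cos 12°); with |QP| = 21.7, P = (23.32, 36.08). Then |LP| = |P − L| = 36.86.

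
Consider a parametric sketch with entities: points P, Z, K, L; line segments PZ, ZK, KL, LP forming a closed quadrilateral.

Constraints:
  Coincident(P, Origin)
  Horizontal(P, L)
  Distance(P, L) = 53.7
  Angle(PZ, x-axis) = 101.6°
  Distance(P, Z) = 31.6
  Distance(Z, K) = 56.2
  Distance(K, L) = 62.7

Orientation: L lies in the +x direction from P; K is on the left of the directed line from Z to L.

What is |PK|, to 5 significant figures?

73.757

Checks: |ZK| = 56.20 ✓; |KL| = 62.70 ✓.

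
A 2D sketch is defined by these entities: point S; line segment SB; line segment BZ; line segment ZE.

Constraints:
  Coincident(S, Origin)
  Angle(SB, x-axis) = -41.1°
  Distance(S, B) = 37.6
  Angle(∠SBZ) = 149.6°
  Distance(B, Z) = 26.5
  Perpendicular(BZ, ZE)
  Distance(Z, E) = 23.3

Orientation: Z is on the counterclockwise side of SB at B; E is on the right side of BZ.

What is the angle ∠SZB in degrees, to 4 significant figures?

17.89°

S is at the origin; SB runs at -41.1° with length 37.6, so B = 37.6·(cos -41.1°, sin -41.1°) = (28.33, -24.72). ∠SBZ = 149.6°, so BZ runs at -41.1° + (180° − 149.6°) = -10.70° from the x-axis; with |BZ| = 26.5, Z = B + 26.5·(cos -10.70°, sin -10.70°) = (54.37, -29.64). Then cos ∠SZB = ZS·ZB / (|ZS||ZB|), giving 17.89°.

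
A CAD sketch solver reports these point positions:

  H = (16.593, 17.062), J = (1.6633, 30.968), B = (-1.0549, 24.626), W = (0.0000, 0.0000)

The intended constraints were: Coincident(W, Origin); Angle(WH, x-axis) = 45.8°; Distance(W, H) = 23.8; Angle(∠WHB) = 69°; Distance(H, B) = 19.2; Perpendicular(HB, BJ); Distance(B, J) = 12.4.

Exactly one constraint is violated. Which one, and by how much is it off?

Distance(B, J) = 12.4 — off by 5.50.

W = (0.00, 0.00) ✓; WH at 45.80° ✓; |WH| = 23.80 ✓; ∠WHB = 69.00° ✓; |HB| = 19.20 ✓; ∠(HB, BJ) = 90.00° ✓; |BJ| = 6.900 ✗.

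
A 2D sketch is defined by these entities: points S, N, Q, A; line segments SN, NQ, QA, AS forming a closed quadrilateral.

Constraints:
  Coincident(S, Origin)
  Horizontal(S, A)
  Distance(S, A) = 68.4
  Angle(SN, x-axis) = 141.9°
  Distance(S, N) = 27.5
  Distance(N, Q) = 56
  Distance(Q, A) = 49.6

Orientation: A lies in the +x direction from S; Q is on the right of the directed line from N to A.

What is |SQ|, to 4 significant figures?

28.50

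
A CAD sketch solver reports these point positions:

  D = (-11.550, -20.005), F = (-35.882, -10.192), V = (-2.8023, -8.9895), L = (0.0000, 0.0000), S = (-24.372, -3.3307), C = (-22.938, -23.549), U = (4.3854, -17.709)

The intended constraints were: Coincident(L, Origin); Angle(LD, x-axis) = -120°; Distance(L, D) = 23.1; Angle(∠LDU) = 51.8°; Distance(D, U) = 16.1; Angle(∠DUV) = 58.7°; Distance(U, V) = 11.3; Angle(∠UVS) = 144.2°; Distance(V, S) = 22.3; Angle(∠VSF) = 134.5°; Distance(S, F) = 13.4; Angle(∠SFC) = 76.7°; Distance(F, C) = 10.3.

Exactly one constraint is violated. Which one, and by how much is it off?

Distance(F, C) = 10.3 — off by 8.30.

L = (0.00, 0.00) ✓; LD at -120.0° ✓; |LD| = 23.10 ✓; ∠LDU = 51.80° ✓; |DU| = 16.10 ✓; ∠DUV = 58.70° ✓; |UV| = 11.30 ✓; ∠UVS = 144.2° ✓; |VS| = 22.30 ✓; ∠VSF = 134.5° ✓; |SF| = 13.40 ✓; ∠SFC = 76.70° ✓; |FC| = 18.60 ✗.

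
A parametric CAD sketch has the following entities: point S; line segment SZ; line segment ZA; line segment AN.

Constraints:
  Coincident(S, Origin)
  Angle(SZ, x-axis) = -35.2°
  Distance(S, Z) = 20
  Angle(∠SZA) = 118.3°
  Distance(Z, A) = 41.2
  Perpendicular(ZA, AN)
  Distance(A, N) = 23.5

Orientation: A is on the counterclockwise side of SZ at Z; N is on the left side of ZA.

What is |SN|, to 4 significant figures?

51.02

S is at the origin; SZ runs at -35.2° with length 20.0, so Z = 20.0·(cos -35.2°, sin -35.2°) = (16.34, -11.53). ∠SZA = 118.3°, so ZA runs at -35.2° + (180° − 118.3°) = 26.50° from the x-axis; with |ZA| = 41.2, A = Z + 41.2·(cos 26.50°, sin 26.50°) = (53.21, 6.855). ZA is perpendicular to AN; with |AN| = 23.5 on the left of ZA, N = A + 23.5·(-0.4462, 0.8949) = (42.73, 27.89). Then |SN| = |N − S| = 51.02.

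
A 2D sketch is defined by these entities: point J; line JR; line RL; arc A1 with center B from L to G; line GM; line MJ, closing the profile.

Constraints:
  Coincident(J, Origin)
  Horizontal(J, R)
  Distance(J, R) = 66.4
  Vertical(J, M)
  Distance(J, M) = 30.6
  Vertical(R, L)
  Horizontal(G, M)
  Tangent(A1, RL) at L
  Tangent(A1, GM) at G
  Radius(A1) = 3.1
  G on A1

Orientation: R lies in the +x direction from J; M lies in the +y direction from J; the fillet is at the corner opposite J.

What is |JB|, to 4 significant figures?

69.02

J is at the origin; J and R share the same y with |JR| = 66.4 and R on the +x side, so R = (66.40, 0.000). JM is vertical with |JM| = 30.6 and M on the +y side, so M = (0.000, 30.60). The virtual corner opposite J is at (66.40, 30.60). Tangency of A1 to RL means the radius BL is perpendicular to RL and tangency of A1 to GM means the radius BG is perpendicular to GM, with radius 3.1, so the center B sits 3.1 in from both sides at B = (63.30, 27.50). Then |JB| = |B − J| = 69.02.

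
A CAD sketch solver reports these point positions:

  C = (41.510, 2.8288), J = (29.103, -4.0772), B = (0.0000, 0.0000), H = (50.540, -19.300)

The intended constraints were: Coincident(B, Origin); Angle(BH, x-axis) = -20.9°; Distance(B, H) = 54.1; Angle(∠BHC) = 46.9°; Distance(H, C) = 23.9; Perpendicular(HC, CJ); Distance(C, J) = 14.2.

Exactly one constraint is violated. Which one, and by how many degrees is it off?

Perpendicular(HC, CJ) — off by 6.90°.

B = (0.00, 0.00) ✓; BH at -20.90° ✓; |BH| = 54.10 ✓; ∠BHC = 46.90° ✓; |HC| = 23.90 ✓; ∠(HC, CJ) = 96.90° ✗; |CJ| = 14.20 ✓.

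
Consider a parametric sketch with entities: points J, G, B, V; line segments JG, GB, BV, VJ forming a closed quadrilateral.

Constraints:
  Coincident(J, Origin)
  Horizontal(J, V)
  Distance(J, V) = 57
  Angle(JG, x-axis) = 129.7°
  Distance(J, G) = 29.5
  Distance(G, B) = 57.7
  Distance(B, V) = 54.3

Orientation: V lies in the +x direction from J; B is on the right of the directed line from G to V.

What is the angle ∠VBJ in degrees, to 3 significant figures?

80.1°

J is at the origin; JV is horizontal with |JV| = 57.0 and V in +x, so V = (57.0, 0). JG runs at 129.7° with |JG| = 29.5, so G = (-18.8, 22.7). B is determined by |GB| = 57.7 and |BV| = 54.3 together: it lies at the intersection of circle(G, 57.7) and circle(V, 54.3). With |GV| = 79.2, the foot of the radical line on GV is 42.0 from G and the perpendicular offset is √(57.7² − 42.0²) = 39.6. Taking the right-of-GV solution: B = (10.0, -27.3).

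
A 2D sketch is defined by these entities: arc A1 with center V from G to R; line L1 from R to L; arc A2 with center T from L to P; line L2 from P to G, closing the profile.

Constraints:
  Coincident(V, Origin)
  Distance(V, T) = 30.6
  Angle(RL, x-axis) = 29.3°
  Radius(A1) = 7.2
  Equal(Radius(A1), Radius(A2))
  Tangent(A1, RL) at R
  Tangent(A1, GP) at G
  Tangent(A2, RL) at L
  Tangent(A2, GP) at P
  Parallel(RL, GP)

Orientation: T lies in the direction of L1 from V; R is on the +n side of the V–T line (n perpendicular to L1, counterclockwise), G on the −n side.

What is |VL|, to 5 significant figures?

31.436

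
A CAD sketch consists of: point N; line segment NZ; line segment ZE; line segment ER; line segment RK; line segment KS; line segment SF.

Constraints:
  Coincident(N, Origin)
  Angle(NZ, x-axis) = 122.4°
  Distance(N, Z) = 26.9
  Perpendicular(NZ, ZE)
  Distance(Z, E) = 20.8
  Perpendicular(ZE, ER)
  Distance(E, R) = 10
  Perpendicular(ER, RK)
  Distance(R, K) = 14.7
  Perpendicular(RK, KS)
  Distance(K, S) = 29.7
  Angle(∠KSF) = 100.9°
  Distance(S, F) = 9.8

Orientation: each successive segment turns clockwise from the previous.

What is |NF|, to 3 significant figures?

50.9

N is at the origin; NZ runs at 122.4° with length 26.9, so Z = (-14.4, 22.7). NZ is perpendicular to ZE, so ZE runs at 32.4°; with |ZE| = 20.8, E = (3.15, 33.9). The perpendicularity gives ER at right angles to ZE, so ER runs at -57.6°; with |ER| = 10.0, R = (8.51, 25.4). ER ⟂ RK, so RK runs at -148°; with |RK| = 14.7, K = (-3.91, 17.5). The perpendicularity gives KS at right angles to RK, so KS runs at 122°; with |KS| = 29.7, S = (-19.8, 42.6). ∠KSF = 100.9° gives SF at 43.3° from the x-axis; with |SF| = 9.8, F = (-12.7, 49.3). Then |NF| = |F − N| = 50.9.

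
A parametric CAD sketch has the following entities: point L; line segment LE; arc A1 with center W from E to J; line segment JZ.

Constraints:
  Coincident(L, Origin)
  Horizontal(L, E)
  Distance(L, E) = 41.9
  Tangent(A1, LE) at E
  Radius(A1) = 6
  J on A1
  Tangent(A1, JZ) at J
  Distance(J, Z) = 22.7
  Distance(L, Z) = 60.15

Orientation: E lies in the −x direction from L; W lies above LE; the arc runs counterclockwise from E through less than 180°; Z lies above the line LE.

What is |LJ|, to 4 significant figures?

39.17

Checks: |WJ| = 6.000 ✓; ∠(WJ, JZ) = 90.00° ✓; |JZ| = 22.70 ✓; |LZ| = 60.15 ✓.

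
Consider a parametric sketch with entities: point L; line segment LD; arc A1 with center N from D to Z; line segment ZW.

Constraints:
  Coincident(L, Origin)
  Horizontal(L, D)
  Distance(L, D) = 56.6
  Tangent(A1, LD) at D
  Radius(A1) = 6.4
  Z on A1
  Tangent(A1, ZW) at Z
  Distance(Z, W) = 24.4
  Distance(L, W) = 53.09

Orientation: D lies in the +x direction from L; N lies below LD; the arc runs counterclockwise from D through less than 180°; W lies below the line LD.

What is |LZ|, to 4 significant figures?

50.61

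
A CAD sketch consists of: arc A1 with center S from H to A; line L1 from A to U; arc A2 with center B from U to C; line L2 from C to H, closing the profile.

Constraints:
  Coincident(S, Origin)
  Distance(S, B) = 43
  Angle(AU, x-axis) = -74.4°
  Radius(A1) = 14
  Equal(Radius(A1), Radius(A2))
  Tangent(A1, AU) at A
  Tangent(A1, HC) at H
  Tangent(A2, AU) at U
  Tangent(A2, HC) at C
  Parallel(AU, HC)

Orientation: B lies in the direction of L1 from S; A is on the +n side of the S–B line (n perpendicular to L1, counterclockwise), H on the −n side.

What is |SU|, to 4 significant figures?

45.22

Tangency of A1 to both parallel lines with radius 14.0 puts A and H at S ± 14.0·n: A = (13.48, 3.765), H = (-13.48, -3.765). Equal radii place U and C the same way about B: U = B + 14.0·n = (25.05, -37.65), C = B − 14.0·n = (-1.921, -45.18). Then |SU| = |U − S| = 45.22.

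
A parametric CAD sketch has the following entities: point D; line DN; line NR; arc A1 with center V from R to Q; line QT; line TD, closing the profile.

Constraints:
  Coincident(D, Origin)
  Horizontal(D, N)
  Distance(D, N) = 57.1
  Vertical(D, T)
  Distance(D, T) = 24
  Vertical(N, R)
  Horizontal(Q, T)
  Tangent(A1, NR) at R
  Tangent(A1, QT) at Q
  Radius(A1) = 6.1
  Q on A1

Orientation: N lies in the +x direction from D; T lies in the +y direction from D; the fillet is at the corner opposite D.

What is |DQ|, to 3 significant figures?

56.4

The virtual corner opposite D is at (57.1, 24.0). Since A1 is tangent to NR there, VR ⟂ NR and the tangent condition forces VQ to be normal to QT, with radius 6.1, so the center V sits 6.1 in from both sides at V = (51.0, 17.9). That places the tangent points at R = (57.1, 17.9) on NR and Q = (51.0, 24.0) on QT. Then |DQ| = |Q − D| = 56.4.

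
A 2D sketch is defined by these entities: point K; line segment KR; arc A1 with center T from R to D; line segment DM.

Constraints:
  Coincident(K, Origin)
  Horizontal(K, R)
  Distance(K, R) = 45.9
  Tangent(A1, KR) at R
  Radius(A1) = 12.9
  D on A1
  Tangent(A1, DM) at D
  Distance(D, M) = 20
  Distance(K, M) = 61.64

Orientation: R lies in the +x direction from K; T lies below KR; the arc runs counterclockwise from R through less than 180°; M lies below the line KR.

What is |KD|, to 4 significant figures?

42.25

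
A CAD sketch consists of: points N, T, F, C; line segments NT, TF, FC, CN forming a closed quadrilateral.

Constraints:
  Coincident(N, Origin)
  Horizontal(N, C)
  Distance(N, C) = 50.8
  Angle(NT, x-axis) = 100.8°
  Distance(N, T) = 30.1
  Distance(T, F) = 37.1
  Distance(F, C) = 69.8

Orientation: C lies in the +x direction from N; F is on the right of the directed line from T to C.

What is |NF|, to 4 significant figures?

19.50

Checks: |TF| = 37.10 ✓; |FC| = 69.80 ✓.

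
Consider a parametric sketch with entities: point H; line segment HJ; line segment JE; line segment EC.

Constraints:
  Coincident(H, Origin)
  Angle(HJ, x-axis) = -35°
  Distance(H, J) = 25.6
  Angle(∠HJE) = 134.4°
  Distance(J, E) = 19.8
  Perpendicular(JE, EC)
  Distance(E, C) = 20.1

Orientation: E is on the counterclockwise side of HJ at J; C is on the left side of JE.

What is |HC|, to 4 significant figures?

37.75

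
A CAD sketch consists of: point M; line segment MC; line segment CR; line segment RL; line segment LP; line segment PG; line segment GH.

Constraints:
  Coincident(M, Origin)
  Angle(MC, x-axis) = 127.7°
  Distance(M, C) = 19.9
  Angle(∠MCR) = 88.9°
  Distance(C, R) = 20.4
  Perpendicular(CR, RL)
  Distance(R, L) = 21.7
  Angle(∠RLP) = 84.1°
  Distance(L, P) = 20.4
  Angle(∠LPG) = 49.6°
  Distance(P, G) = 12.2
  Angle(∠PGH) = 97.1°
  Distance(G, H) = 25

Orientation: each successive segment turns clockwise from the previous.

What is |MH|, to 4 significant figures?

28.80

∠LPG = 49.6° gives PG at 80.30° from the x-axis; with |PG| = 12.2, G = (1.661, 12.10). ∠PGH = 97.1° gives GH at -2.600° from the x-axis; with |GH| = 25.0, H = (26.64, 10.96). Then |MH| = |H − M| = 28.80.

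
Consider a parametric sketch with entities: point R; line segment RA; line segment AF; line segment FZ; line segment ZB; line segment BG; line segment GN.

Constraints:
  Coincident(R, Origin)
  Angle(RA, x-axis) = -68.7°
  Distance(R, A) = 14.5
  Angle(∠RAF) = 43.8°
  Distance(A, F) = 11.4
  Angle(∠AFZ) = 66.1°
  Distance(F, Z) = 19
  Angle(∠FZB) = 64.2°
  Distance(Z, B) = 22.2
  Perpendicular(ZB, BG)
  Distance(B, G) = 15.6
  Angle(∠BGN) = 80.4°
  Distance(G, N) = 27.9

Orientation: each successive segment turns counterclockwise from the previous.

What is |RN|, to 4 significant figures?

6.612

R is at the origin; RA runs at -68.7° with length 14.5, so A = (5.267, -13.51). ∠RAF = 43.8° gives AF at 67.50° from the x-axis; with |AF| = 11.4, F = (9.630, -2.977). ∠AFZ = 66.1° gives FZ at -178.6° from the x-axis; with |FZ| = 19.0, Z = (-9.365, -3.442). ∠FZB = 64.2° gives ZB at -62.80° from the x-axis; with |ZB| = 22.2, B = (0.7830, -23.19). The perpendicularity gives BG at right angles to ZB, so BG runs at 27.20°; with |BG| = 15.6, G = (14.66, -16.06). ∠BGN = 80.4° gives GN at 126.8° from the x-axis; with |GN| = 27.9, N = (-2.055, 6.285). Then |RN| = |N − R| = 6.612.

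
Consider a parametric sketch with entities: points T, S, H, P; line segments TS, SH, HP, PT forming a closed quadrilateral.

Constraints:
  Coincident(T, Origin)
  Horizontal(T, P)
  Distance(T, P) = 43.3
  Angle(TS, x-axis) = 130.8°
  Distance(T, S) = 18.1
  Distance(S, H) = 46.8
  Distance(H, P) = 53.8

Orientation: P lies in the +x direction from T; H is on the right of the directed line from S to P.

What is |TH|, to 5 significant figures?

31.636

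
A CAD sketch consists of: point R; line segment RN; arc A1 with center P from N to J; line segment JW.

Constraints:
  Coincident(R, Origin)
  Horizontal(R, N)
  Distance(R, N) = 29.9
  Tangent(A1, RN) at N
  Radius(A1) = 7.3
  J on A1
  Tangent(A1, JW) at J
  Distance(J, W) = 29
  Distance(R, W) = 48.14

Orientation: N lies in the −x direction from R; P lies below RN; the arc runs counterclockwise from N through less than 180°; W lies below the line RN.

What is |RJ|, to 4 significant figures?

38.08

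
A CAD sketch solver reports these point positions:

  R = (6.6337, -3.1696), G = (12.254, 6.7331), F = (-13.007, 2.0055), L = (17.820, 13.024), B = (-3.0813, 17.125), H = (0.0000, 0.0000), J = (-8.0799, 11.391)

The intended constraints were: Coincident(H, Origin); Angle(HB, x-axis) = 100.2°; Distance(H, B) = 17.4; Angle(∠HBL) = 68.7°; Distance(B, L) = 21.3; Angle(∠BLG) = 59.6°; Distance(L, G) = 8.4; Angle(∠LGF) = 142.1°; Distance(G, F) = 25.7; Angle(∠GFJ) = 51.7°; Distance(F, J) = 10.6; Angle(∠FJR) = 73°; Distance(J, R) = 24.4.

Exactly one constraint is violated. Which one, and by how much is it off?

Distance(J, R) = 24.4 — off by 3.70.

H = (0.00, 0.00) ✓; HB at 100.2° ✓; |HB| = 17.40 ✓; ∠HBL = 68.70° ✓; |BL| = 21.30 ✓; ∠BLG = 59.60° ✓; |LG| = 8.400 ✓; ∠LGF = 142.1° ✓; |GF| = 25.70 ✓; ∠GFJ = 51.70° ✓; |FJ| = 10.60 ✓; ∠FJR = 73.00° ✓; |JR| = 20.70 ✗.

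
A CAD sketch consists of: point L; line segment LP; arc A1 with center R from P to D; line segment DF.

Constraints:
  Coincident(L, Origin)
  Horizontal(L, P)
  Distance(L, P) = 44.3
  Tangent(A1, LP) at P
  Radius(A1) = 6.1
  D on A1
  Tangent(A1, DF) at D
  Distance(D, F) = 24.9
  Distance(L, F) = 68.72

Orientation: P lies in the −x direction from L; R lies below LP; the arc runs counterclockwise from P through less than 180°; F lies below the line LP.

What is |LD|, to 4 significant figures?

48.82

L is at the origin; L and P share the same y with |LP| = 44.3 and P on the −x side, so P = (-44.30, 0.000). A1 meets LP tangentially, so RP is at right angles to LP, so R = P + (0, -6.1) = (-44.30, -6.100). Since RD ⟂ DF (tangency), |RF| = √(6.1² + 24.9²) = 25.64 regardless of where D sits on A1. So F lies on both circle(L, 68.72) and circle(R, 25.64); the below-LP intersection is F = (-65.66, -20.27). D is the foot of the tangent from F: D = (-48.79, -1.966).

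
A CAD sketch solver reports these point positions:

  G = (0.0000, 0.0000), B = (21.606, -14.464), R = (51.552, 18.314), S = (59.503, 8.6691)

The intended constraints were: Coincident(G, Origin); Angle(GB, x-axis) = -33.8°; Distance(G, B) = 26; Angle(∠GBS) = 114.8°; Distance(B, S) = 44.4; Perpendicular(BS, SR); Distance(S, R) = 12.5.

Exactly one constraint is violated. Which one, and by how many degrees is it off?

Perpendicular(BS, SR) — off by 8.10°.

G = (0.00, 0.00) ✓; GB at -33.80° ✓; |GB| = 26.00 ✓; ∠GBS = 114.8° ✓; |BS| = 44.40 ✓; ∠(BS, SR) = 98.10° ✗; |SR| = 12.50 ✓.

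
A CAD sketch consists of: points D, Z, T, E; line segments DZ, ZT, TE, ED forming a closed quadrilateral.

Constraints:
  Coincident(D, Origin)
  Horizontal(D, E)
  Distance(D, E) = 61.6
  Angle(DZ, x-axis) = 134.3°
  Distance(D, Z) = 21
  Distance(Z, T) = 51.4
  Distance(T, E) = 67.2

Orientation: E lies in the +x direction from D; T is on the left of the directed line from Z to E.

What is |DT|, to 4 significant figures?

56.57

D is at the origin; DE is horizontal with |DE| = 61.6 and E in +x, so E = (61.6, 0). DZ runs at 134.3° with |DZ| = 21.0, so Z = (-14.67, 15.03). T is determined by |ZT| = 51.4 and |TE| = 67.2 together: it lies at the intersection of circle(Z, 51.4) and circle(E, 67.2). With |ZE| = 77.73, the foot of the radical line on ZE is 26.81 from Z and the perpendicular offset is √(51.4² − 26.81²) = 43.85. Taking the left-of-ZE solution: T = (20.12, 52.87).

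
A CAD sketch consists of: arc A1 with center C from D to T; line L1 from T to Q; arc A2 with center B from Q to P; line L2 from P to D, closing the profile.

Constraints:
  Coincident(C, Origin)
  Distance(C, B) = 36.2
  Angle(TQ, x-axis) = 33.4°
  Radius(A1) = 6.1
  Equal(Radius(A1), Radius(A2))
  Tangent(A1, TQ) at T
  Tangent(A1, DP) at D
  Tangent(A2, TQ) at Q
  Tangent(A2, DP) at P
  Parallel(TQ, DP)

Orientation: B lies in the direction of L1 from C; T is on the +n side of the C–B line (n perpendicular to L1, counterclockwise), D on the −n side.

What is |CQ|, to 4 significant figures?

36.71

The slot axis is L1's direction at 33.4°, so u = (cos 33.4°, sin 33.4°) = (0.8348, 0.5505) and n = (−sin 33.4°, cos 33.4°) = (-0.5505, 0.8348). C is at the origin and B lies 36.2 along u from C, so B = 36.2·u = (30.22, 19.93). Tangency of A1 to both parallel lines with radius 6.1 puts T and D at C ± 6.1·n: T = (-3.358, 5.093), D = (3.358, -5.093). Equal radii place Q and P the same way about B: Q = B + 6.1·n = (26.86, 25.02), P = B − 6.1·n = (33.58, 14.83). Then |CQ| = |Q − C| = 36.71.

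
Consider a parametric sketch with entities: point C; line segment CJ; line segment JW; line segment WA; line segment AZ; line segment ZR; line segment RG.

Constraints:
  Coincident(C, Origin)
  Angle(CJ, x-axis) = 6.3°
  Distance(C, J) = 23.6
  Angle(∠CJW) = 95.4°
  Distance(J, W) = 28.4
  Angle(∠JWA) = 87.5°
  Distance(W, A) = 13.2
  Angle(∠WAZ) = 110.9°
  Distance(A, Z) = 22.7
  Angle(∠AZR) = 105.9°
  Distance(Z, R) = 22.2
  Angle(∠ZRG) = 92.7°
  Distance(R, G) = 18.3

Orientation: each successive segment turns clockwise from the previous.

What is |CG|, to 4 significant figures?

34.18

C is at the origin; CJ runs at 6.3° with length 23.6, so J = (23.46, 2.590). ∠CJW = 95.4° gives JW at -78.30° from the x-axis; with |JW| = 28.4, W = (29.22, -25.22). ∠JWA = 87.5° gives WA at -170.8° from the x-axis; with |WA| = 13.2, A = (16.19, -27.33). ∠WAZ = 110.9° gives AZ at 120.1° from the x-axis; with |AZ| = 22.7, Z = (4.802, -7.692). ∠AZR = 105.9° gives ZR at 46.00° from the x-axis; with |ZR| = 22.2, R = (20.22, 8.278). ∠ZRG = 92.7° gives RG at -41.30° from the x-axis; with |RG| = 18.3, G = (33.97, -3.800). Then |CG| = |G − C| = 34.18.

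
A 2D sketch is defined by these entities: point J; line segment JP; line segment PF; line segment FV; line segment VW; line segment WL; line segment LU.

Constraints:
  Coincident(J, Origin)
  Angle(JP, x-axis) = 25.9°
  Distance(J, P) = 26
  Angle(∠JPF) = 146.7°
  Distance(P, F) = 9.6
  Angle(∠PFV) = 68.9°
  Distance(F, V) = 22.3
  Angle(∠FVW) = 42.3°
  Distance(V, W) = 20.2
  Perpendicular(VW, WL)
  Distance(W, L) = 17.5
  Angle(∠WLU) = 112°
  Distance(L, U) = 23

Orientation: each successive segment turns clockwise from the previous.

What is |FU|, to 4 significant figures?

20.83

J is at the origin; JP runs at 25.9° with length 26.0, so P = (23.39, 11.36). ∠JPF = 146.7° gives PF at -7.400° from the x-axis; with |PF| = 9.6, F = (32.91, 10.12). ∠PFV = 68.9° gives FV at -118.5° from the x-axis; with |FV| = 22.3, V = (22.27, -9.477). ∠FVW = 42.3° gives VW at 103.8° from the x-axis; with |VW| = 20.2, W = (17.45, 10.14). VW ⟂ WL, so WL runs at 13.80°; with |WL| = 17.5, L = (34.44, 14.31). ∠WLU = 112.0° gives LU at -54.20° from the x-axis; with |LU| = 23.0, U = (47.90, -4.340). Then |FU| = |U − F| = 20.83.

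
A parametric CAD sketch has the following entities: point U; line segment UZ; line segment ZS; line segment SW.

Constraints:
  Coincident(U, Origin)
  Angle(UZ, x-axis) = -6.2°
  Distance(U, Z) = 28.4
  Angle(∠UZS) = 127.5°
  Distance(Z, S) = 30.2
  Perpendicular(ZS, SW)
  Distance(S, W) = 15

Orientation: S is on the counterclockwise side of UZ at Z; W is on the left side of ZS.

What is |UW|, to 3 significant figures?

48.1

U is at the origin; UZ runs at -6.2° with length 28.4, so Z = 28.4·(cos -6.2°, sin -6.2°) = (28.2, -3.07). ∠UZS = 127.5°, so ZS runs at -6.2° + (180° − 127.5°) = 46.3° from the x-axis; with |ZS| = 30.2, S = Z + 30.2·(cos 46.3°, sin 46.3°) = (49.1, 18.8). The perpendicularity gives SW at right angles to ZS; with |SW| = 15.0 on the left of ZS, W = S + 15.0·(-0.723, 0.691) = (38.3, 29.1). Then |UW| = |W − U| = 48.1.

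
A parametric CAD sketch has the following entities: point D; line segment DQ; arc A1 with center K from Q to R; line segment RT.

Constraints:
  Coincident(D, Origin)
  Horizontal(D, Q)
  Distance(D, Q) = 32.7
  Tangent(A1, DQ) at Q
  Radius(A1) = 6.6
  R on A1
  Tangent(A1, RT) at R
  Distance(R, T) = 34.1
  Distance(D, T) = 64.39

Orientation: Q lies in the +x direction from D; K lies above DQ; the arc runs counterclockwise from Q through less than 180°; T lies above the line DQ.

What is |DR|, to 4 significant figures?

38.58

D is at the origin; DQ is horizontal with |DQ| = 32.7 and Q on the +x side, so Q = (32.70, 0.000). A1 meets DQ tangentially, so KQ is at right angles to DQ, so K = Q + (0, 6.6) = (32.70, 6.600). Since KR ⟂ RT (tangency), |KT| = √(6.6² + 34.1²) = 34.73 regardless of where R sits on A1. So T lies on both circle(D, 64.39) and circle(K, 34.73); the above-DQ intersection is T = (55.31, 32.96). R is the foot of the tangent from T: R = (38.43, 3.333).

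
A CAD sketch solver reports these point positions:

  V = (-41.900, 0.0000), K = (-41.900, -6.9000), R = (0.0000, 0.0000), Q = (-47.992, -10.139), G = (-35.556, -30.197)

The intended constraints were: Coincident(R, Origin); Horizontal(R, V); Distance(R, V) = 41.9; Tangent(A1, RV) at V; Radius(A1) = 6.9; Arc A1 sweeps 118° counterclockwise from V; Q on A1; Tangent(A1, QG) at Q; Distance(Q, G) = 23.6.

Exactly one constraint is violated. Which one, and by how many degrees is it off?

Tangent(A1, QG) at Q — off by 3.80°.

R = (0.00, 0.00) ✓; R.y = 0.00, V.y = 0.00 ✓; |RV| = 41.90 ✓; ∠(KV, VR) = 90.00° ✓; |KV| = 6.900 ✓; bearing(K→Q) − bearing(K→V) = 118.0° ✓; |KQ| = 6.900 ✓; ∠(KQ, QG) = 86.20° ✗; |QG| = 23.60 ✓.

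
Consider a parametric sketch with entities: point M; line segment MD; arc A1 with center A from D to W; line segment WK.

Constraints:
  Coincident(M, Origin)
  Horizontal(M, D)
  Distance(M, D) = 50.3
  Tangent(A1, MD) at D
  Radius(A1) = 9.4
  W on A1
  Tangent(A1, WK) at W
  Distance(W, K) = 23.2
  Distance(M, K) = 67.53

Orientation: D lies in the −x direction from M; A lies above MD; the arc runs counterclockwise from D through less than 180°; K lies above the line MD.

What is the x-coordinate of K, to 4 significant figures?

-58.99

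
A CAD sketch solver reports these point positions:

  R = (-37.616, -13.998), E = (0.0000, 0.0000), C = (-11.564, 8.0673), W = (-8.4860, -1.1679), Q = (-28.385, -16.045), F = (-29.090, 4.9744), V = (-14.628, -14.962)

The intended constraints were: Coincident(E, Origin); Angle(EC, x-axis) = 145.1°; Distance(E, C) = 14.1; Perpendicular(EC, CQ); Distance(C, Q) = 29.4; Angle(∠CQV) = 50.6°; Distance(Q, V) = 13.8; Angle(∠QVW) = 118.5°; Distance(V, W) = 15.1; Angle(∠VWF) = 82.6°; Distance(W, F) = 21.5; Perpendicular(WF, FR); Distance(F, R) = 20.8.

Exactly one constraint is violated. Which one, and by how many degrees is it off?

Perpendicular(WF, FR) — off by 7.60°.

E = (0.00, 0.00) ✓; EC at 145.1° ✓; |EC| = 14.10 ✓; ∠(EC, CQ) = 90.00° ✓; |CQ| = 29.40 ✓; ∠CQV = 50.60° ✓; |QV| = 13.80 ✓; ∠QVW = 118.5° ✓; |VW| = 15.10 ✓; ∠VWF = 82.60° ✓; |WF| = 21.50 ✓; ∠(WF, FR) = 82.40° ✗; |FR| = 20.80 ✓.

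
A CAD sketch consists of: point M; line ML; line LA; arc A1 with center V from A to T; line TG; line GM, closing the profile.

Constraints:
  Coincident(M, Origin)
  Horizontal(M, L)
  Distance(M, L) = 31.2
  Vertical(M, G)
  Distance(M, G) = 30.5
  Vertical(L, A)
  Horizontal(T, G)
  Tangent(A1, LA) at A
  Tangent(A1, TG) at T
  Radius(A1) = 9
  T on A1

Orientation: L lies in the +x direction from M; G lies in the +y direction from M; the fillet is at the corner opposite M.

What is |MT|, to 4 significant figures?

37.72

The virtual corner opposite M is at (31.20, 30.50). The tangent condition forces VA to be normal to LA and A1 meets TG tangentially, so VT is at right angles to TG, with radius 9.0, so the center V sits 9.0 in from both sides at V = (22.20, 21.50). That places the tangent points at A = (31.20, 21.50) on LA and T = (22.20, 30.50) on TG. Then |MT| = |T − M| = 37.72.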